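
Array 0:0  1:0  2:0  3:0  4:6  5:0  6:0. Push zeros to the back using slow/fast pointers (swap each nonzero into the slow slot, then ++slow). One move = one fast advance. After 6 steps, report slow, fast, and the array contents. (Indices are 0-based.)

slow=0 fast=0: a[fast]=0, fast++
slow=0 fast=1: a[fast]=0, fast++
slow=0 fast=2: a[fast]=0, fast++
slow=0 fast=3: a[fast]=0, fast++
slow=0 fast=4: a[fast]=6≠0 swap→a[0]=6, slow++,fast++
slow=1 fast=5: a[fast]=0, fast++

slow=1, fast=6, a=[6, 0, 0, 0, 0, 0, 0]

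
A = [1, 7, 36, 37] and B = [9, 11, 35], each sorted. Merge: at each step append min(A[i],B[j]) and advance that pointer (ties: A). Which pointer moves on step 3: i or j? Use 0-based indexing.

[i=0,j=0] A[i]=1<=B[j]=9 take 1 → i++
[i=1,j=0] A[i]=7<=B[j]=9 take 7 → i++
[i=2,j=0] A[i]=36>B[j]=9 take 9 → j++

j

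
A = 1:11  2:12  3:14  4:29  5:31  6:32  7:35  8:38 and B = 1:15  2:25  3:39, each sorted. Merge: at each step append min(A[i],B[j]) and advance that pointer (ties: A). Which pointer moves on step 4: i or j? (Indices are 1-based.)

j

i=1 j=1: A[i]=11<=B[j]=15 take 11, i++
i=2 j=1: A[i]=12<=B[j]=15 take 12, i++
i=3 j=1: A[i]=14<=B[j]=15 take 14, i++
i=4 j=1: A[i]=29>B[j]=15 take 15, j++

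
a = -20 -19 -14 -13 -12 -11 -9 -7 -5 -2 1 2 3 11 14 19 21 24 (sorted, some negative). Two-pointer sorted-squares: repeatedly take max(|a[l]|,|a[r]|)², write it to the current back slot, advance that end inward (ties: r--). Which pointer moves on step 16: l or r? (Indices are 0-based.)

l=0 r=17: |-20|<=|24| out[17]=576, r--
l=0 r=16: |-20|<=|21| out[16]=441, r--
l=0 r=15: |-20|>|19| out[15]=400, l++
l=1 r=15: |-19|<=|19| out[14]=361, r--
l=1 r=14: |-19|>|14| out[13]=361, l++
l=2 r=14: |-14|<=|14| out[12]=196, r--
l=2 r=13: |-14|>|11| out[11]=196, l++
l=3 r=13: |-13|>|11| out[10]=169, l++
l=4 r=13: |-12|>|11| out[9]=144, l++
l=5 r=13: |-11|<=|11| out[8]=121, r--
l=5 r=12: |-11|>|3| out[7]=121, l++
l=6 r=12: |-9|>|3| out[6]=81, l++
l=7 r=12: |-7|>|3| out[5]=49, l++
l=8 r=12: |-5|>|3| out[4]=25, l++
l=9 r=12: |-2|<=|3| out[3]=9, r--
l=9 r=11: |-2|<=|2| out[2]=4, r--

r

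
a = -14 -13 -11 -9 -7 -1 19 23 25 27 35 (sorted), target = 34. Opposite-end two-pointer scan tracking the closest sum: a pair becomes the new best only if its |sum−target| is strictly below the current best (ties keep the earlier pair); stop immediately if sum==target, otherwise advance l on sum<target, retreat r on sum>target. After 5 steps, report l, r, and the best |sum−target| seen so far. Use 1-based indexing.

l=6, r=11, best |Δ|=6

l=1 r=11: -14+35=21 d=13 *, l++
l=2 r=11: -13+35=22 d=12 *, l++
l=3 r=11: -11+35=24 d=10 *, l++
l=4 r=11: -9+35=26 d=8 *, l++
l=5 r=11: -7+35=28 d=6 *, l++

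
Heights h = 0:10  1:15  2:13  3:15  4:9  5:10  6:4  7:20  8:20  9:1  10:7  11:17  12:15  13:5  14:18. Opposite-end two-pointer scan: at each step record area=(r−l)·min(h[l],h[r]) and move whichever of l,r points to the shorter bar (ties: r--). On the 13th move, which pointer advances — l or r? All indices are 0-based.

r

l=0 r=14: min(10,18)*14=140 best=140 *, l++
l=1 r=14: min(15,18)*13=195 best=195 *, l++
l=2 r=14: min(13,18)*12=156 best=195, l++
l=3 r=14: min(15,18)*11=165 best=195, l++
l=4 r=14: min(9,18)*10=90 best=195, l++
l=5 r=14: min(10,18)*9=90 best=195, l++
l=6 r=14: min(4,18)*8=32 best=195, l++
l=7 r=14: min(20,18)*7=126 best=195, r--
l=7 r=13: min(20,5)*6=30 best=195, r--
l=7 r=12: min(20,15)*5=75 best=195, r--
l=7 r=11: min(20,17)*4=68 best=195, r--
l=7 r=10: min(20,7)*3=21 best=195, r--
l=7 r=9: min(20,1)*2=2 best=195, r--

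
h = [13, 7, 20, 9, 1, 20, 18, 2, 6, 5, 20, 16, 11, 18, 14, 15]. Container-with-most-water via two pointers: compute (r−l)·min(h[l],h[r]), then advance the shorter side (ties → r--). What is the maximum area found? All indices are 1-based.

max area = 198

l=1 r=16: min(13,15)*15=195 best=195 *, l++
l=2 r=16: min(7,15)*14=98 best=195, l++
l=3 r=16: min(20,15)*13=195 best=195, r--
l=3 r=15: min(20,14)*12=168 best=195, r--
l=3 r=14: min(20,18)*11=198 best=198 *, r--
l=3 r=13: min(20,11)*10=110 best=198, r--
l=3 r=12: min(20,16)*9=144 best=198, r--
l=3 r=11: min(20,20)*8=160 best=198, r--
l=3 r=10: min(20,5)*7=35 best=198, r--
l=3 r=9: min(20,6)*6=36 best=198, r--
l=3 r=8: min(20,2)*5=10 best=198, r--
l=3 r=7: min(20,18)*4=72 best=198, r--
l=3 r=6: min(20,20)*3=60 best=198, r--
l=3 r=5: min(20,1)*2=2 best=198, r--
l=3 r=4: min(20,9)*1=9 best=198, r--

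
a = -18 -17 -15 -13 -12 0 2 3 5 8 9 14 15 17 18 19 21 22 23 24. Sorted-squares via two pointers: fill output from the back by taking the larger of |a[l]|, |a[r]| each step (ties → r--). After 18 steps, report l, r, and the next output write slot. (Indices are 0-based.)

l=0 r=19: |-18|<=|24| out[19]=576, r--
l=0 r=18: |-18|<=|23| out[18]=529, r--
l=0 r=17: |-18|<=|22| out[17]=484, r--
l=0 r=16: |-18|<=|21| out[16]=441, r--
l=0 r=15: |-18|<=|19| out[15]=361, r--
l=0 r=14: |-18|<=|18| out[14]=324, r--
l=0 r=13: |-18|>|17| out[13]=324, l++
l=1 r=13: |-17|<=|17| out[12]=289, r--
l=1 r=12: |-17|>|15| out[11]=289, l++
l=2 r=12: |-15|<=|15| out[10]=225, r--
l=2 r=11: |-15|>|14| out[9]=225, l++
l=3 r=11: |-13|<=|14| out[8]=196, r--
l=3 r=10: |-13|>|9| out[7]=169, l++
l=4 r=10: |-12|>|9| out[6]=144, l++
l=5 r=10: |0|<=|9| out[5]=81, r--
l=5 r=9: |0|<=|8| out[4]=64, r--
l=5 r=8: |0|<=|5| out[3]=25, r--
l=5 r=7: |0|<=|3| out[2]=9, r--

l=5, r=6, next write slot=1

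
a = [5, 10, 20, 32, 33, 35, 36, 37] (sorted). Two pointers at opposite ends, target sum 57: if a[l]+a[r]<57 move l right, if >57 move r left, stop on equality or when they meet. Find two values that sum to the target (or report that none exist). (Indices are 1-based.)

[1,8] 5+37=42 <57 → l++
[2,8] 10+37=47 <57 → l++
[3,8] 20+37=57 → found

(20, 37)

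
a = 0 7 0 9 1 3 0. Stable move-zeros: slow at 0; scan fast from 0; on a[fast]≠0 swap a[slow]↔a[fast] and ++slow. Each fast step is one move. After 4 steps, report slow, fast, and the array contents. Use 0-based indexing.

slow=2, fast=4, a=[7, 9, 0, 0, 1, 3, 0]

slow=0 fast=0: a[fast]=0, fast++
slow=0 fast=1: a[fast]=7≠0 swap→a[0]=7, slow++,fast++
slow=1 fast=2: a[fast]=0, fast++
slow=1 fast=3: a[fast]=9≠0 swap→a[1]=9, slow++,fast++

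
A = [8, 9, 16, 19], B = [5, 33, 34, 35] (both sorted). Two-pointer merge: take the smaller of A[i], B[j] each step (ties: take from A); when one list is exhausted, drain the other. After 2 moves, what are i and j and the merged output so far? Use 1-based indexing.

i=1 j=1: A[i]=8>B[j]=5 take 5, j++
i=1 j=2: A[i]=8<=B[j]=33 take 8, i++

i=2, j=2, merged so far=[5, 8]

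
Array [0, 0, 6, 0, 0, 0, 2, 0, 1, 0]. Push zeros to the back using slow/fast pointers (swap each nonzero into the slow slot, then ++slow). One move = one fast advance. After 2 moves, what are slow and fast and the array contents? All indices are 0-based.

slow=0 fast=0: a[fast]=0, fast++
slow=0 fast=1: a[fast]=0, fast++

slow=0, fast=2, a=[0, 0, 6, 0, 0, 0, 2, 0, 1, 0]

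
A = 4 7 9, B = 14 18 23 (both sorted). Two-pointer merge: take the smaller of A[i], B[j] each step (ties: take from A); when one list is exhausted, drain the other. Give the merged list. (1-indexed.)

[i=1,j=1] A[i]=4<=B[j]=14 take 4 → i++
[i=2,j=1] A[i]=7<=B[j]=14 take 7 → i++
[i=3,j=1] A[i]=9<=B[j]=14 take 9 → i++
[i=4,j=1] A done, take B[j]=14 → j++
[i=4,j=2] A done, take B[j]=18 → j++
[i=4,j=3] A done, take B[j]=23 → j++

[4, 7, 9, 14, 18, 23]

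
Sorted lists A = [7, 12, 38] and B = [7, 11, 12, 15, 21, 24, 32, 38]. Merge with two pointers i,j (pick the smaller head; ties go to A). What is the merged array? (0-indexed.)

[7, 7, 11, 12, 12, 15, 21, 24, 32, 38, 38]

i=0 j=0: A[i]=7<=B[j]=7 take 7, i++
i=1 j=0: A[i]=12>B[j]=7 take 7, j++
i=1 j=1: A[i]=12>B[j]=11 take 11, j++
i=1 j=2: A[i]=12<=B[j]=12 take 12, i++
i=2 j=2: A[i]=38>B[j]=12 take 12, j++
i=2 j=3: A[i]=38>B[j]=15 take 15, j++
i=2 j=4: A[i]=38>B[j]=21 take 21, j++
i=2 j=5: A[i]=38>B[j]=24 take 24, j++
i=2 j=6: A[i]=38>B[j]=32 take 32, j++
i=2 j=7: A[i]=38<=B[j]=38 take 38, i++
i=3 j=7: A done, take B[j]=38, j++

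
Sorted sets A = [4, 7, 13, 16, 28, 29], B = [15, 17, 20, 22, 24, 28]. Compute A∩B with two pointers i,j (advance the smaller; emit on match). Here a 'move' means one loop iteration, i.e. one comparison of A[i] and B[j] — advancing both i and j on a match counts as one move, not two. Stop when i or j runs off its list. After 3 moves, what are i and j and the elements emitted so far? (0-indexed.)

[i=0,j=0] 4<15 → i++
[i=1,j=0] 7<15 → i++
[i=2,j=0] 13<15 → i++

i=3, j=0, emitted=[]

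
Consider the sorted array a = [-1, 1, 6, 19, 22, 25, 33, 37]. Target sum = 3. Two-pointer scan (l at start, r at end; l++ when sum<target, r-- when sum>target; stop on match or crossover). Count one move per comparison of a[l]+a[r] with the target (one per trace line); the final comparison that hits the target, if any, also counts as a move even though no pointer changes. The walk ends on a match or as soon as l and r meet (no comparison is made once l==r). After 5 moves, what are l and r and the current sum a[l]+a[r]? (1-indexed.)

l=1, r=3, sum=5

l=1 r=8: -1+37=36 >3, r--
l=1 r=7: -1+33=32 >3, r--
l=1 r=6: -1+25=24 >3, r--
l=1 r=5: -1+22=21 >3, r--
l=1 r=4: -1+19=18 >3, r--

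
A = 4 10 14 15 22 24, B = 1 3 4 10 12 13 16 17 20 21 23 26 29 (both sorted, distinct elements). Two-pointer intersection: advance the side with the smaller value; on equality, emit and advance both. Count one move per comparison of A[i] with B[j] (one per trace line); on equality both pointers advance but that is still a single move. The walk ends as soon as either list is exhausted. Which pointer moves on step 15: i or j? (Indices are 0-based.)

i

[i=0,j=0] 4>1 → j++
[i=0,j=1] 4>3 → j++
[i=0,j=2] 4==4 emit → i++,j++
[i=1,j=3] 10==10 emit → i++,j++
[i=2,j=4] 14>12 → j++
[i=2,j=5] 14>13 → j++
[i=2,j=6] 14<16 → i++
[i=3,j=6] 15<16 → i++
[i=4,j=6] 22>16 → j++
[i=4,j=7] 22>17 → j++
[i=4,j=8] 22>20 → j++
[i=4,j=9] 22>21 → j++
[i=4,j=10] 22<23 → i++
[i=5,j=10] 24>23 → j++
[i=5,j=11] 24<26 → i++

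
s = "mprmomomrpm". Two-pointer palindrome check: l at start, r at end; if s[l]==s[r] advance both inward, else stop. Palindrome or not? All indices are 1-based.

palindrome

[1,11] 'm'=='m' → l++,r--
[2,10] 'p'=='p' → l++,r--
[3,9] 'r'=='r' → l++,r--
[4,8] 'm'=='m' → l++,r--
[5,7] 'o'=='o' → l++,r--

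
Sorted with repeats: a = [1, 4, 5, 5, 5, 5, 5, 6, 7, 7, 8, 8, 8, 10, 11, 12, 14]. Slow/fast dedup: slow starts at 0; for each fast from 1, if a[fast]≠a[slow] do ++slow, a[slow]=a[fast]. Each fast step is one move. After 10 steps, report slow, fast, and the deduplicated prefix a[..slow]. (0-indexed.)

slow=0 fast=1: a[fast]=4≠a[slow]=1 write a[1]=4, slow++,fast++
slow=1 fast=2: a[fast]=5≠a[slow]=4 write a[2]=5, slow++,fast++
slow=2 fast=3: a[fast]=5=a[slow] dup, fast++
slow=2 fast=4: a[fast]=5=a[slow] dup, fast++
slow=2 fast=5: a[fast]=5=a[slow] dup, fast++
slow=2 fast=6: a[fast]=5=a[slow] dup, fast++
slow=2 fast=7: a[fast]=6≠a[slow]=5 write a[3]=6, slow++,fast++
slow=3 fast=8: a[fast]=7≠a[slow]=6 write a[4]=7, slow++,fast++
slow=4 fast=9: a[fast]=7=a[slow] dup, fast++
slow=4 fast=10: a[fast]=8≠a[slow]=7 write a[5]=8, slow++,fast++

slow=5, fast=11, prefix=[1, 4, 5, 6, 7, 8]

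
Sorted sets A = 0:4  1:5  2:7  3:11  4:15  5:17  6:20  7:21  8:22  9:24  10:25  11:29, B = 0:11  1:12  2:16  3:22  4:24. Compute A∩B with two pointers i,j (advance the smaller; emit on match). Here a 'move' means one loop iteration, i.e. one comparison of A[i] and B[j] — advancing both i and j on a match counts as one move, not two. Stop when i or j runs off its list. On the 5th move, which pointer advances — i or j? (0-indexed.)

j

[i=0,j=0] 4<11 → i++
[i=1,j=0] 5<11 → i++
[i=2,j=0] 7<11 → i++
[i=3,j=0] 11==11 emit → i++,j++
[i=4,j=1] 15>12 → j++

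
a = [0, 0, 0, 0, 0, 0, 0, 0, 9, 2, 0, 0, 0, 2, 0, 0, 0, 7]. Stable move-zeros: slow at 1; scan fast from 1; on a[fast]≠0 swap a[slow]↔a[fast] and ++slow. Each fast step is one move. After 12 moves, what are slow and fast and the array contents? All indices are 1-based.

slow=1 fast=1: a[fast]=0, fast++
slow=1 fast=2: a[fast]=0, fast++
slow=1 fast=3: a[fast]=0, fast++
slow=1 fast=4: a[fast]=0, fast++
slow=1 fast=5: a[fast]=0, fast++
slow=1 fast=6: a[fast]=0, fast++
slow=1 fast=7: a[fast]=0, fast++
slow=1 fast=8: a[fast]=0, fast++
slow=1 fast=9: a[fast]=9≠0 swap→a[1]=9, slow++,fast++
slow=2 fast=10: a[fast]=2≠0 swap→a[2]=2, slow++,fast++
slow=3 fast=11: a[fast]=0, fast++
slow=3 fast=12: a[fast]=0, fast++

slow=3, fast=13, a=[9, 2, 0, 0, 0, 0, 0, 0, 0, 0, 0, 0, 0, 2, 0, 0, 0, 7]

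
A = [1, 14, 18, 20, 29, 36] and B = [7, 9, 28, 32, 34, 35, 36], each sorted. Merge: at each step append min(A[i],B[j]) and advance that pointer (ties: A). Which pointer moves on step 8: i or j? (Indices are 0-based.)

[i=0,j=0] A[i]=1<=B[j]=7 take 1 → i++
[i=1,j=0] A[i]=14>B[j]=7 take 7 → j++
[i=1,j=1] A[i]=14>B[j]=9 take 9 → j++
[i=1,j=2] A[i]=14<=B[j]=28 take 14 → i++
[i=2,j=2] A[i]=18<=B[j]=28 take 18 → i++
[i=3,j=2] A[i]=20<=B[j]=28 take 20 → i++
[i=4,j=2] A[i]=29>B[j]=28 take 28 → j++
[i=4,j=3] A[i]=29<=B[j]=32 take 29 → i++

i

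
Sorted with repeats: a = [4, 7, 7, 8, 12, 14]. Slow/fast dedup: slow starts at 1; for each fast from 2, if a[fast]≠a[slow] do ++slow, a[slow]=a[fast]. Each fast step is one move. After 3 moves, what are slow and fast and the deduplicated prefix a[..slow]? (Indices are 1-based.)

slow=3, fast=5, prefix=[4, 7, 8]

slow=1 fast=2: a[fast]=7≠a[slow]=4 write a[2]=7, slow++,fast++
slow=2 fast=3: a[fast]=7=a[slow] dup, fast++
slow=2 fast=4: a[fast]=8≠a[slow]=7 write a[3]=8, slow++,fast++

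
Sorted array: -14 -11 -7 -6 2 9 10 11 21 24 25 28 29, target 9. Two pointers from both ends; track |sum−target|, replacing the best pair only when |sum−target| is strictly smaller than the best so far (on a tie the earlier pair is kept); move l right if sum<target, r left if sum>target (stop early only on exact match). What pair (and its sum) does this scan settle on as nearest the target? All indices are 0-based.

[0,12] -14+29=15 d=6 * → r--
[0,11] -14+28=14 d=5 * → r--
[0,10] -14+25=11 d=2 * → r--
[0,9] -14+24=10 d=1 * → r--
[0,8] -14+21=7 d=2 → l++
[1,8] -11+21=10 d=1 → r--
[1,7] -11+11=0 d=9 → l++
[2,7] -7+11=4 d=5 → l++
[3,7] -6+11=5 d=4 → l++
[4,7] 2+11=13 d=4 → r--
[4,6] 2+10=12 d=3 → r--
[4,5] 2+9=11 d=2 → r--

pair (-14, 24) with sum 10 (|Δ|=1)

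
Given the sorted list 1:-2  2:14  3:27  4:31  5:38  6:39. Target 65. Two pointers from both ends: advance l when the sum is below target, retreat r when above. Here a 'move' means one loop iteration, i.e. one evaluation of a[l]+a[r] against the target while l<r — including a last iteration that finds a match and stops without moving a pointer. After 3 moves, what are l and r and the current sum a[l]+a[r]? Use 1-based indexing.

[1,6] -2+39=37 <65 → l++
[2,6] 14+39=53 <65 → l++
[3,6] 27+39=66 >65 → r--

l=3, r=5, sum=65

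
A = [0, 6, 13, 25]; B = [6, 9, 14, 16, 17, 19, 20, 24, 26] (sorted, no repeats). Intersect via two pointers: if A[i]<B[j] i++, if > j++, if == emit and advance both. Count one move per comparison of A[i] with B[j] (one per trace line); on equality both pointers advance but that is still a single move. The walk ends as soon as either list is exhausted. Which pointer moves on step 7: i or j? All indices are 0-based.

j

i=0 j=0: 0<6, i++
i=1 j=0: 6==6 emit, i++,j++
i=2 j=1: 13>9, j++
i=2 j=2: 13<14, i++
i=3 j=2: 25>14, j++
i=3 j=3: 25>16, j++
i=3 j=4: 25>17, j++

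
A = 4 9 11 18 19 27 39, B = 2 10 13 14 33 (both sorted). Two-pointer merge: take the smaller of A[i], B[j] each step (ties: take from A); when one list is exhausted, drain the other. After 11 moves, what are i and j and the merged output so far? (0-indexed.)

[i=0,j=0] A[i]=4>B[j]=2 take 2 → j++
[i=0,j=1] A[i]=4<=B[j]=10 take 4 → i++
[i=1,j=1] A[i]=9<=B[j]=10 take 9 → i++
[i=2,j=1] A[i]=11>B[j]=10 take 10 → j++
[i=2,j=2] A[i]=11<=B[j]=13 take 11 → i++
[i=3,j=2] A[i]=18>B[j]=13 take 13 → j++
[i=3,j=3] A[i]=18>B[j]=14 take 14 → j++
[i=3,j=4] A[i]=18<=B[j]=33 take 18 → i++
[i=4,j=4] A[i]=19<=B[j]=33 take 19 → i++
[i=5,j=4] A[i]=27<=B[j]=33 take 27 → i++
[i=6,j=4] A[i]=39>B[j]=33 take 33 → j++

i=6, j=5, merged so far=[2, 4, 9, 10, 11, 13, 14, 18, 19, 27, 33]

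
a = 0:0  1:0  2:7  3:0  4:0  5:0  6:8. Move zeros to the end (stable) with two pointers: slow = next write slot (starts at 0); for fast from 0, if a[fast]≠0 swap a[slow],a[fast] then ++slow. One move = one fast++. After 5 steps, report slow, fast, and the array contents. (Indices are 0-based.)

slow=0 fast=0: a[fast]=0, fast++
slow=0 fast=1: a[fast]=0, fast++
slow=0 fast=2: a[fast]=7≠0 swap→a[0]=7, slow++,fast++
slow=1 fast=3: a[fast]=0, fast++
slow=1 fast=4: a[fast]=0, fast++

slow=1, fast=5, a=[7, 0, 0, 0, 0, 0, 8]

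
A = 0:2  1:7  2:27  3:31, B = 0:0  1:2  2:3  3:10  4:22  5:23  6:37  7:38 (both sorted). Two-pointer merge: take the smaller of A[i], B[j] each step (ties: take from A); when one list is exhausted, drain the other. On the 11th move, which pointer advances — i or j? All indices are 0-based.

j

i=0 j=0: A[i]=2>B[j]=0 take 0, j++
i=0 j=1: A[i]=2<=B[j]=2 take 2, i++
i=1 j=1: A[i]=7>B[j]=2 take 2, j++
i=1 j=2: A[i]=7>B[j]=3 take 3, j++
i=1 j=3: A[i]=7<=B[j]=10 take 7, i++
i=2 j=3: A[i]=27>B[j]=10 take 10, j++
i=2 j=4: A[i]=27>B[j]=22 take 22, j++
i=2 j=5: A[i]=27>B[j]=23 take 23, j++
i=2 j=6: A[i]=27<=B[j]=37 take 27, i++
i=3 j=6: A[i]=31<=B[j]=37 take 31, i++
i=4 j=6: A done, take B[j]=37, j++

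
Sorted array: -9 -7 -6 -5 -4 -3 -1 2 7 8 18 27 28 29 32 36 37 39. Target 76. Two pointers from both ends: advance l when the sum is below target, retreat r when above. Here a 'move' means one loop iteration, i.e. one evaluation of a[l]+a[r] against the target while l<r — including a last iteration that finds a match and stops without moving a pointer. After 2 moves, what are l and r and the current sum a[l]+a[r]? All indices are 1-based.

l=3, r=18, sum=33

[1,18] -9+39=30 <76 → l++
[2,18] -7+39=32 <76 → l++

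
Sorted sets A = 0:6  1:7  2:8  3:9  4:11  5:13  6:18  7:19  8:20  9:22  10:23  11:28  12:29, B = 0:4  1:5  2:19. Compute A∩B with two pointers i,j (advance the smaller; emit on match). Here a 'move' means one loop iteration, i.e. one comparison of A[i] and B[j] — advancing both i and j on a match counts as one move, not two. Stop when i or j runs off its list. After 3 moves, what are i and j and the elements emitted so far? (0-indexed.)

i=1, j=2, emitted=[]

i=0 j=0: 6>4, j++
i=0 j=1: 6>5, j++
i=0 j=2: 6<19, i++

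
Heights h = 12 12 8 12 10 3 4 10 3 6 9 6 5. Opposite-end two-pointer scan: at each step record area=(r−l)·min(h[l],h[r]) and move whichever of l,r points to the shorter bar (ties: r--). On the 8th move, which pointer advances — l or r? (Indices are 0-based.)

[0,12] min(12,5)*12=60 best=60 * → r--
[0,11] min(12,6)*11=66 best=66 * → r--
[0,10] min(12,9)*10=90 best=90 * → r--
[0,9] min(12,6)*9=54 best=90 → r--
[0,8] min(12,3)*8=24 best=90 → r--
[0,7] min(12,10)*7=70 best=90 → r--
[0,6] min(12,4)*6=24 best=90 → r--
[0,5] min(12,3)*5=15 best=90 → r--

r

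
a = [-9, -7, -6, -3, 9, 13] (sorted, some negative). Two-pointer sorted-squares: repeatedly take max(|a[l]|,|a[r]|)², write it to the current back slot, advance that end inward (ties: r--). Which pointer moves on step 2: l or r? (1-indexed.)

l=1 r=6: |-9|<=|13| out[6]=169, r--
l=1 r=5: |-9|<=|9| out[5]=81, r--

r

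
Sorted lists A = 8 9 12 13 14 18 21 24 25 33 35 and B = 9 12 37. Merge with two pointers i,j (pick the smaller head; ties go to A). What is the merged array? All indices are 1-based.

i=1 j=1: A[i]=8<=B[j]=9 take 8, i++
i=2 j=1: A[i]=9<=B[j]=9 take 9, i++
i=3 j=1: A[i]=12>B[j]=9 take 9, j++
i=3 j=2: A[i]=12<=B[j]=12 take 12, i++
i=4 j=2: A[i]=13>B[j]=12 take 12, j++
i=4 j=3: A[i]=13<=B[j]=37 take 13, i++
i=5 j=3: A[i]=14<=B[j]=37 take 14, i++
i=6 j=3: A[i]=18<=B[j]=37 take 18, i++
i=7 j=3: A[i]=21<=B[j]=37 take 21, i++
i=8 j=3: A[i]=24<=B[j]=37 take 24, i++
i=9 j=3: A[i]=25<=B[j]=37 take 25, i++
i=10 j=3: A[i]=33<=B[j]=37 take 33, i++
i=11 j=3: A[i]=35<=B[j]=37 take 35, i++
i=12 j=3: A done, take B[j]=37, j++

[8, 9, 9, 12, 12, 13, 14, 18, 21, 24, 25, 33, 35, 37]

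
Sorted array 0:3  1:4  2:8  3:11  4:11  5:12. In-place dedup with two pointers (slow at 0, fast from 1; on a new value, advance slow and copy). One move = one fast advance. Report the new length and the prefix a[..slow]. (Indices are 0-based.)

length 5; prefix = [3, 4, 8, 11, 12]

slow=0 fast=1: a[fast]=4≠a[slow]=3 write a[1]=4, slow++,fast++
slow=1 fast=2: a[fast]=8≠a[slow]=4 write a[2]=8, slow++,fast++
slow=2 fast=3: a[fast]=11≠a[slow]=8 write a[3]=11, slow++,fast++
slow=3 fast=4: a[fast]=11=a[slow] dup, fast++
slow=3 fast=5: a[fast]=12≠a[slow]=11 write a[4]=12, slow++,fast++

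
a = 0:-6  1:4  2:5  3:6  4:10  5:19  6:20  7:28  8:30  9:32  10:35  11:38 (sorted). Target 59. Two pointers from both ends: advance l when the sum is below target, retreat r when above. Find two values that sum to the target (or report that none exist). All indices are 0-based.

no pair

l=0 r=11: -6+38=32 <59, l++
l=1 r=11: 4+38=42 <59, l++
l=2 r=11: 5+38=43 <59, l++
l=3 r=11: 6+38=44 <59, l++
l=4 r=11: 10+38=48 <59, l++
l=5 r=11: 19+38=57 <59, l++
l=6 r=11: 20+38=58 <59, l++
l=7 r=11: 28+38=66 >59, r--
l=7 r=10: 28+35=63 >59, r--
l=7 r=9: 28+32=60 >59, r--
l=7 r=8: 28+30=58 <59, l++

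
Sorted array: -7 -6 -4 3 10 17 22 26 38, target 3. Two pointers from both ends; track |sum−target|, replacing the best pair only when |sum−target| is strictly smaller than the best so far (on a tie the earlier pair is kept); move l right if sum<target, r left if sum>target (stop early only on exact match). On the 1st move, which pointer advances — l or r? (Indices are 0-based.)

r

l=0 r=8: -7+38=31 d=28 *, r--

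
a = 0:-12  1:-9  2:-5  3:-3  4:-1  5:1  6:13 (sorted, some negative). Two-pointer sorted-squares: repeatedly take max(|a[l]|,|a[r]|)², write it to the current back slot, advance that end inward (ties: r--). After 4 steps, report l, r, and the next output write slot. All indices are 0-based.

l=0 r=6: |-12|<=|13| out[6]=169, r--
l=0 r=5: |-12|>|1| out[5]=144, l++
l=1 r=5: |-9|>|1| out[4]=81, l++
l=2 r=5: |-5|>|1| out[3]=25, l++

l=3, r=5, next write slot=2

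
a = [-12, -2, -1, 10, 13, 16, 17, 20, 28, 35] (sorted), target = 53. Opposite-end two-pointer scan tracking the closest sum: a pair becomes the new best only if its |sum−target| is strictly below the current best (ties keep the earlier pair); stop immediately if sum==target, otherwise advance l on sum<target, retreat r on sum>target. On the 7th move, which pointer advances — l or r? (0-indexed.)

l

l=0 r=9: -12+35=23 d=30 *, l++
l=1 r=9: -2+35=33 d=20 *, l++
l=2 r=9: -1+35=34 d=19 *, l++
l=3 r=9: 10+35=45 d=8 *, l++
l=4 r=9: 13+35=48 d=5 *, l++
l=5 r=9: 16+35=51 d=2 *, l++
l=6 r=9: 17+35=52 d=1 *, l++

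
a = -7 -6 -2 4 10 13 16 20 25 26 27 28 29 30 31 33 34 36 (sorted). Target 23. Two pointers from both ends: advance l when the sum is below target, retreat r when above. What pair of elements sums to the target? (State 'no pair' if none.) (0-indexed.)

l=0 r=17: -7+36=29 >23, r--
l=0 r=16: -7+34=27 >23, r--
l=0 r=15: -7+33=26 >23, r--
l=0 r=14: -7+31=24 >23, r--
l=0 r=13: -7+30=23, found

(-7, 30)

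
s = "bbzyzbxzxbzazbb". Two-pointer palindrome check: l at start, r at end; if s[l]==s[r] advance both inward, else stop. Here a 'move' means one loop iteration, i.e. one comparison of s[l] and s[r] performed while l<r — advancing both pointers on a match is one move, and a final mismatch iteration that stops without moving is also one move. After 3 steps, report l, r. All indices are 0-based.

l=3, r=11

l=0 r=14: 'b'=='b', l++,r--
l=1 r=13: 'b'=='b', l++,r--
l=2 r=12: 'z'=='z', l++,r--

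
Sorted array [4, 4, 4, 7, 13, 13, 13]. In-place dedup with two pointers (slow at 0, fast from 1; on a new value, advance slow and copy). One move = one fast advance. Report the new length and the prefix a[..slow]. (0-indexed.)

length 3; prefix = [4, 7, 13]

(s=0,f=1) a[fast]=4=a[slow] dup → fast++
(s=0,f=2) a[fast]=4=a[slow] dup → fast++
(s=0,f=3) a[fast]=7≠a[slow]=4 write a[1]=7 → slow++,fast++
(s=1,f=4) a[fast]=13≠a[slow]=7 write a[2]=13 → slow++,fast++
(s=2,f=5) a[fast]=13=a[slow] dup → fast++
(s=2,f=6) a[fast]=13=a[slow] dup → fast++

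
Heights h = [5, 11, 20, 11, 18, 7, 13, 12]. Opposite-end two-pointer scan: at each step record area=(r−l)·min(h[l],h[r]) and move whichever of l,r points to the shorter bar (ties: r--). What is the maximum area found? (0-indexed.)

l=0 r=7: min(5,12)*7=35 best=35 *, l++
l=1 r=7: min(11,12)*6=66 best=66 *, l++
l=2 r=7: min(20,12)*5=60 best=66, r--
l=2 r=6: min(20,13)*4=52 best=66, r--
l=2 r=5: min(20,7)*3=21 best=66, r--
l=2 r=4: min(20,18)*2=36 best=66, r--
l=2 r=3: min(20,11)*1=11 best=66, r--

max area = 66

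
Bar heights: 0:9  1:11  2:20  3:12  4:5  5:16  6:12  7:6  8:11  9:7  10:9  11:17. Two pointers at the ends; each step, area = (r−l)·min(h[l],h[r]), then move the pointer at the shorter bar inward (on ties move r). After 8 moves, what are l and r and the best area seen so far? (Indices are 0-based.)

[0,11] min(9,17)*11=99 best=99 * → l++
[1,11] min(11,17)*10=110 best=110 * → l++
[2,11] min(20,17)*9=153 best=153 * → r--
[2,10] min(20,9)*8=72 best=153 → r--
[2,9] min(20,7)*7=49 best=153 → r--
[2,8] min(20,11)*6=66 best=153 → r--
[2,7] min(20,6)*5=30 best=153 → r--
[2,6] min(20,12)*4=48 best=153 → r--

l=2, r=5, best area=153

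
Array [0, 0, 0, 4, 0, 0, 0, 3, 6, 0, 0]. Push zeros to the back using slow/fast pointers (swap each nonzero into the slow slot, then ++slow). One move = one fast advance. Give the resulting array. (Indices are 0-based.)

slow=0 fast=0: a[fast]=0, fast++
slow=0 fast=1: a[fast]=0, fast++
slow=0 fast=2: a[fast]=0, fast++
slow=0 fast=3: a[fast]=4≠0 swap→a[0]=4, slow++,fast++
slow=1 fast=4: a[fast]=0, fast++
slow=1 fast=5: a[fast]=0, fast++
slow=1 fast=6: a[fast]=0, fast++
slow=1 fast=7: a[fast]=3≠0 swap→a[1]=3, slow++,fast++
slow=2 fast=8: a[fast]=6≠0 swap→a[2]=6, slow++,fast++
slow=3 fast=9: a[fast]=0, fast++
slow=3 fast=10: a[fast]=0, fast++

[4, 3, 6, 0, 0, 0, 0, 0, 0, 0, 0]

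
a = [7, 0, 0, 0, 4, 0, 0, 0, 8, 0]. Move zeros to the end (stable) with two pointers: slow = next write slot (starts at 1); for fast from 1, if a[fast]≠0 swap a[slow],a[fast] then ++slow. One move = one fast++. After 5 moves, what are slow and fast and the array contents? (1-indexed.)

(s=1,f=1) a[fast]=7≠0 swap→a[1]=7 → slow++,fast++
(s=2,f=2) a[fast]=0 → fast++
(s=2,f=3) a[fast]=0 → fast++
(s=2,f=4) a[fast]=0 → fast++
(s=2,f=5) a[fast]=4≠0 swap→a[2]=4 → slow++,fast++

slow=3, fast=6, a=[7, 4, 0, 0, 0, 0, 0, 0, 8, 0]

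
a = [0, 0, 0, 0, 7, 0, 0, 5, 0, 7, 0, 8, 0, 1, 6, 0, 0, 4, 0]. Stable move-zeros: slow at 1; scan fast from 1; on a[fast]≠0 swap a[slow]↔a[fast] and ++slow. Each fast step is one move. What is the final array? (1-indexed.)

(s=1,f=1) a[fast]=0 → fast++
(s=1,f=2) a[fast]=0 → fast++
(s=1,f=3) a[fast]=0 → fast++
(s=1,f=4) a[fast]=0 → fast++
(s=1,f=5) a[fast]=7≠0 swap→a[1]=7 → slow++,fast++
(s=2,f=6) a[fast]=0 → fast++
(s=2,f=7) a[fast]=0 → fast++
(s=2,f=8) a[fast]=5≠0 swap→a[2]=5 → slow++,fast++
(s=3,f=9) a[fast]=0 → fast++
(s=3,f=10) a[fast]=7≠0 swap→a[3]=7 → slow++,fast++
(s=4,f=11) a[fast]=0 → fast++
(s=4,f=12) a[fast]=8≠0 swap→a[4]=8 → slow++,fast++
(s=5,f=13) a[fast]=0 → fast++
(s=5,f=14) a[fast]=1≠0 swap→a[5]=1 → slow++,fast++
(s=6,f=15) a[fast]=6≠0 swap→a[6]=6 → slow++,fast++
(s=7,f=16) a[fast]=0 → fast++
(s=7,f=17) a[fast]=0 → fast++
(s=7,f=18) a[fast]=4≠0 swap→a[7]=4 → slow++,fast++
(s=8,f=19) a[fast]=0 → fast++

[7, 5, 7, 8, 1, 6, 4, 0, 0, 0, 0, 0, 0, 0, 0, 0, 0, 0, 0]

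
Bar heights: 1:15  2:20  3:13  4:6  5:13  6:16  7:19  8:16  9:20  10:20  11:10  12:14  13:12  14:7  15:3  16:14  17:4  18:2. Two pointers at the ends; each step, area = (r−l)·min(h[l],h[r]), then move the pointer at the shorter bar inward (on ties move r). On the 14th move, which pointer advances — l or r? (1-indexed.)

[1,18] min(15,2)*17=34 best=34 * → r--
[1,17] min(15,4)*16=64 best=64 * → r--
[1,16] min(15,14)*15=210 best=210 * → r--
[1,15] min(15,3)*14=42 best=210 → r--
[1,14] min(15,7)*13=91 best=210 → r--
[1,13] min(15,12)*12=144 best=210 → r--
[1,12] min(15,14)*11=154 best=210 → r--
[1,11] min(15,10)*10=100 best=210 → r--
[1,10] min(15,20)*9=135 best=210 → l++
[2,10] min(20,20)*8=160 best=210 → r--
[2,9] min(20,20)*7=140 best=210 → r--
[2,8] min(20,16)*6=96 best=210 → r--
[2,7] min(20,19)*5=95 best=210 → r--
[2,6] min(20,16)*4=64 best=210 → r--

r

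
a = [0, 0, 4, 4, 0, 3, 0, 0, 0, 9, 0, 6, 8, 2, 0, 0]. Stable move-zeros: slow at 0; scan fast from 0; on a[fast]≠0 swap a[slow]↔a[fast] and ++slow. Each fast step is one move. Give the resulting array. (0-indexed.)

[4, 4, 3, 9, 6, 8, 2, 0, 0, 0, 0, 0, 0, 0, 0, 0]

slow=0 fast=0: a[fast]=0, fast++
slow=0 fast=1: a[fast]=0, fast++
slow=0 fast=2: a[fast]=4≠0 swap→a[0]=4, slow++,fast++
slow=1 fast=3: a[fast]=4≠0 swap→a[1]=4, slow++,fast++
slow=2 fast=4: a[fast]=0, fast++
slow=2 fast=5: a[fast]=3≠0 swap→a[2]=3, slow++,fast++
slow=3 fast=6: a[fast]=0, fast++
slow=3 fast=7: a[fast]=0, fast++
slow=3 fast=8: a[fast]=0, fast++
slow=3 fast=9: a[fast]=9≠0 swap→a[3]=9, slow++,fast++
slow=4 fast=10: a[fast]=0, fast++
slow=4 fast=11: a[fast]=6≠0 swap→a[4]=6, slow++,fast++
slow=5 fast=12: a[fast]=8≠0 swap→a[5]=8, slow++,fast++
slow=6 fast=13: a[fast]=2≠0 swap→a[6]=2, slow++,fast++
slow=7 fast=14: a[fast]=0, fast++
slow=7 fast=15: a[fast]=0, fast++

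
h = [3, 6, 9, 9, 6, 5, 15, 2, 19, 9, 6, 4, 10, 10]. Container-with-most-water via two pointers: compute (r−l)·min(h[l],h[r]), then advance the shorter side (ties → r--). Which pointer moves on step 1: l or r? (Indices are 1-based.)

l

l=1 r=14: min(3,10)*13=39 best=39 *, l++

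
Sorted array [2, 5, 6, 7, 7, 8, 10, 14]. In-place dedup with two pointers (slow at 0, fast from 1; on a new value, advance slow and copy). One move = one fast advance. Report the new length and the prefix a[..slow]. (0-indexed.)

length 7; prefix = [2, 5, 6, 7, 8, 10, 14]

(s=0,f=1) a[fast]=5≠a[slow]=2 write a[1]=5 → slow++,fast++
(s=1,f=2) a[fast]=6≠a[slow]=5 write a[2]=6 → slow++,fast++
(s=2,f=3) a[fast]=7≠a[slow]=6 write a[3]=7 → slow++,fast++
(s=3,f=4) a[fast]=7=a[slow] dup → fast++
(s=3,f=5) a[fast]=8≠a[slow]=7 write a[4]=8 → slow++,fast++
(s=4,f=6) a[fast]=10≠a[slow]=8 write a[5]=10 → slow++,fast++
(s=5,f=7) a[fast]=14≠a[slow]=10 write a[6]=14 → slow++,fast++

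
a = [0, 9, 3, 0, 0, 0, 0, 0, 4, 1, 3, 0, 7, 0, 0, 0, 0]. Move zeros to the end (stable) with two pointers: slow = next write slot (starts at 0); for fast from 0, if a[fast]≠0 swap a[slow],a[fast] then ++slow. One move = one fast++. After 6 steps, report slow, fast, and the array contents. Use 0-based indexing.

slow=0 fast=0: a[fast]=0, fast++
slow=0 fast=1: a[fast]=9≠0 swap→a[0]=9, slow++,fast++
slow=1 fast=2: a[fast]=3≠0 swap→a[1]=3, slow++,fast++
slow=2 fast=3: a[fast]=0, fast++
slow=2 fast=4: a[fast]=0, fast++
slow=2 fast=5: a[fast]=0, fast++

slow=2, fast=6, a=[9, 3, 0, 0, 0, 0, 0, 0, 4, 1, 3, 0, 7, 0, 0, 0, 0]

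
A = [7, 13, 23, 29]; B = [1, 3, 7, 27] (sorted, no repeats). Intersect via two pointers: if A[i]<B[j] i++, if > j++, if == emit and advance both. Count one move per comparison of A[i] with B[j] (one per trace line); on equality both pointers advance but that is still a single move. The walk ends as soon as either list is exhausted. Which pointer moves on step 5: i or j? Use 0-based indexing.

i

[i=0,j=0] 7>1 → j++
[i=0,j=1] 7>3 → j++
[i=0,j=2] 7==7 emit → i++,j++
[i=1,j=3] 13<27 → i++
[i=2,j=3] 23<27 → i++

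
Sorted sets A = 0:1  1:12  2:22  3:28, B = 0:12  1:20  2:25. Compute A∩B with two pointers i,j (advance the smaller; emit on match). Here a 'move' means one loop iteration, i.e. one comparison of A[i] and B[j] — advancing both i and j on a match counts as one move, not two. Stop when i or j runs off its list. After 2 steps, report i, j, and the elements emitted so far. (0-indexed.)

[i=0,j=0] 1<12 → i++
[i=1,j=0] 12==12 emit → i++,j++

i=2, j=1, emitted=[12]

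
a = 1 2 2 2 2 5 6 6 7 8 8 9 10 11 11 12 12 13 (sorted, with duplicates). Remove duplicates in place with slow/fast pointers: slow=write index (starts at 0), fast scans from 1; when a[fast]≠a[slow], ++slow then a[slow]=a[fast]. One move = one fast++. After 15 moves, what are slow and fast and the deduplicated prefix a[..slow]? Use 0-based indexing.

(s=0,f=1) a[fast]=2≠a[slow]=1 write a[1]=2 → slow++,fast++
(s=1,f=2) a[fast]=2=a[slow] dup → fast++
(s=1,f=3) a[fast]=2=a[slow] dup → fast++
(s=1,f=4) a[fast]=2=a[slow] dup → fast++
(s=1,f=5) a[fast]=5≠a[slow]=2 write a[2]=5 → slow++,fast++
(s=2,f=6) a[fast]=6≠a[slow]=5 write a[3]=6 → slow++,fast++
(s=3,f=7) a[fast]=6=a[slow] dup → fast++
(s=3,f=8) a[fast]=7≠a[slow]=6 write a[4]=7 → slow++,fast++
(s=4,f=9) a[fast]=8≠a[slow]=7 write a[5]=8 → slow++,fast++
(s=5,f=10) a[fast]=8=a[slow] dup → fast++
(s=5,f=11) a[fast]=9≠a[slow]=8 write a[6]=9 → slow++,fast++
(s=6,f=12) a[fast]=10≠a[slow]=9 write a[7]=10 → slow++,fast++
(s=7,f=13) a[fast]=11≠a[slow]=10 write a[8]=11 → slow++,fast++
(s=8,f=14) a[fast]=11=a[slow] dup → fast++
(s=8,f=15) a[fast]=12≠a[slow]=11 write a[9]=12 → slow++,fast++

slow=9, fast=16, prefix=[1, 2, 5, 6, 7, 8, 9, 10, 11, 12]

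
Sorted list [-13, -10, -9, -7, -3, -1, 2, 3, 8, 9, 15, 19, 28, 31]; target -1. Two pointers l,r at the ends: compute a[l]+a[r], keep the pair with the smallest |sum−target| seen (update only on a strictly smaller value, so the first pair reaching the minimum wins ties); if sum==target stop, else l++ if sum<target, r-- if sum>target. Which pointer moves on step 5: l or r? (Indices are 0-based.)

l=0 r=13: -13+31=18 d=19 *, r--
l=0 r=12: -13+28=15 d=16 *, r--
l=0 r=11: -13+19=6 d=7 *, r--
l=0 r=10: -13+15=2 d=3 *, r--
l=0 r=9: -13+9=-4 d=3, l++

l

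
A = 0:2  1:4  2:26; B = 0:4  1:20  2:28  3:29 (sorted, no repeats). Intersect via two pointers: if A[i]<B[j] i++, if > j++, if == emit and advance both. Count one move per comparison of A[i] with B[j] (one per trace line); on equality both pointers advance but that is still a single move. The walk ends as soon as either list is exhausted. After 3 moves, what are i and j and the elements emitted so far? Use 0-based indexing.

i=2, j=2, emitted=[4]

i=0 j=0: 2<4, i++
i=1 j=0: 4==4 emit, i++,j++
i=2 j=1: 26>20, j++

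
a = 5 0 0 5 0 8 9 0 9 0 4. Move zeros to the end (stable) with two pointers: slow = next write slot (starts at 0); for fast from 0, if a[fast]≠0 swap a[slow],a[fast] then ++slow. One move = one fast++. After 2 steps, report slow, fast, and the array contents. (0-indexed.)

slow=1, fast=2, a=[5, 0, 0, 5, 0, 8, 9, 0, 9, 0, 4]

(s=0,f=0) a[fast]=5≠0 swap→a[0]=5 → slow++,fast++
(s=1,f=1) a[fast]=0 → fast++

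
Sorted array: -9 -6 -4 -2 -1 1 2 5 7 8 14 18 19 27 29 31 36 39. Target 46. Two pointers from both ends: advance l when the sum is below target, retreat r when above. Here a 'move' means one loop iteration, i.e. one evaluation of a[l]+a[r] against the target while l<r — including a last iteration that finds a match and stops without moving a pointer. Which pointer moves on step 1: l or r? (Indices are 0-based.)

l

l=0 r=17: -9+39=30 <46, l++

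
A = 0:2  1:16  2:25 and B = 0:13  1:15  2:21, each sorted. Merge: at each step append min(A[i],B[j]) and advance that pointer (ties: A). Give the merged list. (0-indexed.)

[2, 13, 15, 16, 21, 25]

[i=0,j=0] A[i]=2<=B[j]=13 take 2 → i++
[i=1,j=0] A[i]=16>B[j]=13 take 13 → j++
[i=1,j=1] A[i]=16>B[j]=15 take 15 → j++
[i=1,j=2] A[i]=16<=B[j]=21 take 16 → i++
[i=2,j=2] A[i]=25>B[j]=21 take 21 → j++
[i=2,j=3] B done, take A[i]=25 → i++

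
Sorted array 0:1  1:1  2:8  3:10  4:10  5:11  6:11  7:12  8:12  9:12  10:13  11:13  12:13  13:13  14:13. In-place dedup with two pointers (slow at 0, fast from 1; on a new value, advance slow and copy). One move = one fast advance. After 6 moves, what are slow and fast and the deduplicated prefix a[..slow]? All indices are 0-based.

slow=3, fast=7, prefix=[1, 8, 10, 11]

(s=0,f=1) a[fast]=1=a[slow] dup → fast++
(s=0,f=2) a[fast]=8≠a[slow]=1 write a[1]=8 → slow++,fast++
(s=1,f=3) a[fast]=10≠a[slow]=8 write a[2]=10 → slow++,fast++
(s=2,f=4) a[fast]=10=a[slow] dup → fast++
(s=2,f=5) a[fast]=11≠a[slow]=10 write a[3]=11 → slow++,fast++
(s=3,f=6) a[fast]=11=a[slow] dup → fast++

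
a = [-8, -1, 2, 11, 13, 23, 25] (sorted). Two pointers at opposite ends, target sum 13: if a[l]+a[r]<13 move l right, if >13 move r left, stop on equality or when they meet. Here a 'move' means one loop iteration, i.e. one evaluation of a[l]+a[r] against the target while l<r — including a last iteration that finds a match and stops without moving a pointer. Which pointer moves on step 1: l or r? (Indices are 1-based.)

r

[1,7] -8+25=17 >13 → r--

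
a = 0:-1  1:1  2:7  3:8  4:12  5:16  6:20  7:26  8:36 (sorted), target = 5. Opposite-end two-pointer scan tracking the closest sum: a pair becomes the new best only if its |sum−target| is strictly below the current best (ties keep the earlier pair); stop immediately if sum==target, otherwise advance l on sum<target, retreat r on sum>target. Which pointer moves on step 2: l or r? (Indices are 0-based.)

l=0 r=8: -1+36=35 d=30 *, r--
l=0 r=7: -1+26=25 d=20 *, r--

r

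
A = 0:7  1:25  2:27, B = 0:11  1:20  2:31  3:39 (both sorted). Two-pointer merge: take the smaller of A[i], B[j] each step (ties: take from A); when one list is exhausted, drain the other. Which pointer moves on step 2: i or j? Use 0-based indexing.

[i=0,j=0] A[i]=7<=B[j]=11 take 7 → i++
[i=1,j=0] A[i]=25>B[j]=11 take 11 → j++

j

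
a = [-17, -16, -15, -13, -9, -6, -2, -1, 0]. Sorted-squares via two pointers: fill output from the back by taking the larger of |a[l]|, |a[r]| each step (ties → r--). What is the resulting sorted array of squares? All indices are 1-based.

[1,9] |-17|>|0| out[9]=289 → l++
[2,9] |-16|>|0| out[8]=256 → l++
[3,9] |-15|>|0| out[7]=225 → l++
[4,9] |-13|>|0| out[6]=169 → l++
[5,9] |-9|>|0| out[5]=81 → l++
[6,9] |-6|>|0| out[4]=36 → l++
[7,9] |-2|>|0| out[3]=4 → l++
[8,9] |-1|>|0| out[2]=1 → l++
[9,9] |0|<=|0| out[1]=0 → r--

[0, 1, 4, 36, 81, 169, 225, 256, 289]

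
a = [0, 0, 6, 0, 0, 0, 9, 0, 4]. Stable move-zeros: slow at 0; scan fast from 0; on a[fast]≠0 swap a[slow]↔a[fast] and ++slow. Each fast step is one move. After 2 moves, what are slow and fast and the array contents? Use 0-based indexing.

slow=0, fast=2, a=[0, 0, 6, 0, 0, 0, 9, 0, 4]

(s=0,f=0) a[fast]=0 → fast++
(s=0,f=1) a[fast]=0 → fast++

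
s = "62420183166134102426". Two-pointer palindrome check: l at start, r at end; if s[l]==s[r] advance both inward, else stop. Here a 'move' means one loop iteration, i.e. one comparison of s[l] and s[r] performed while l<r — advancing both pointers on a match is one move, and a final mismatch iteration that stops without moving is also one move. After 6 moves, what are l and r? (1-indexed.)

[1,20] '6'=='6' → l++,r--
[2,19] '2'=='2' → l++,r--
[3,18] '4'=='4' → l++,r--
[4,17] '2'=='2' → l++,r--
[5,16] '0'=='0' → l++,r--
[6,15] '1'=='1' → l++,r--

l=7, r=14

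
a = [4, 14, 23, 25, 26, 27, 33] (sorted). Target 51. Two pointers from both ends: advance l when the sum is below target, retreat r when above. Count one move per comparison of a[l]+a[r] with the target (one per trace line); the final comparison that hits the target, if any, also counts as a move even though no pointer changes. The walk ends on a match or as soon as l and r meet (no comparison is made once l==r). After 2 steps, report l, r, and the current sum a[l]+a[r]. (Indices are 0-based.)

l=0 r=6: 4+33=37 <51, l++
l=1 r=6: 14+33=47 <51, l++

l=2, r=6, sum=56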